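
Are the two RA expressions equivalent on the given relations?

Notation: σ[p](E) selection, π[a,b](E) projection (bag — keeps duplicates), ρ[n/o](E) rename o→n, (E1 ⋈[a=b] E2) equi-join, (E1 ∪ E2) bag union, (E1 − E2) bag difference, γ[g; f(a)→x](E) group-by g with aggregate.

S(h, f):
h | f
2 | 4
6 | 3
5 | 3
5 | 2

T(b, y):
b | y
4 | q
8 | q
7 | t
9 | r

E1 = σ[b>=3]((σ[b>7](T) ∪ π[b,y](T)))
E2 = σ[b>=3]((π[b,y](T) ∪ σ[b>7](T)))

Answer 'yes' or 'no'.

E1 per-node cardinality:
  T → 4
  σ[b>7](T) → 2
  T → 4
  π[b,y](T) → 4
  (σ[b>7](T) ∪ π[b,y](T)) → 6
  σ[b>=3]((σ[b>7](T) ∪ π[b,y](T))) → 6
E2 per-node cardinality:
  T → 4
  π[b,y](T) → 4
  T → 4
  σ[b>7](T) → 2
  (π[b,y](T) ∪ σ[b>7](T)) → 6
  σ[b>=3]((π[b,y](T) ∪ σ[b>7](T))) → 6

E1 and E2 produce the same multiset:
b | y
4 | q
7 | t
8 | q
8 | q
9 | r
9 | r

yes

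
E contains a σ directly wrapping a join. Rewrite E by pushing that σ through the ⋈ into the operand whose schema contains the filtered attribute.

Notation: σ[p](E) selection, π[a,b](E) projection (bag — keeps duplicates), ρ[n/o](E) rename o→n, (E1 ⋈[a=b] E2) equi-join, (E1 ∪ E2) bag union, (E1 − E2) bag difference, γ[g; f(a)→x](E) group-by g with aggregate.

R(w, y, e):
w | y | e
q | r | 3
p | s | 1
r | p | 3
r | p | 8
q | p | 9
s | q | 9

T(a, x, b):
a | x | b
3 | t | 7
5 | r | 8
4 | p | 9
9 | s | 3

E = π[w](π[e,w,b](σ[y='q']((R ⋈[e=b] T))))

σ filters on y, owned by the left side.
E' = π[w](π[e,w,b]((σ[y='q'](R) ⋈[e=b] T)))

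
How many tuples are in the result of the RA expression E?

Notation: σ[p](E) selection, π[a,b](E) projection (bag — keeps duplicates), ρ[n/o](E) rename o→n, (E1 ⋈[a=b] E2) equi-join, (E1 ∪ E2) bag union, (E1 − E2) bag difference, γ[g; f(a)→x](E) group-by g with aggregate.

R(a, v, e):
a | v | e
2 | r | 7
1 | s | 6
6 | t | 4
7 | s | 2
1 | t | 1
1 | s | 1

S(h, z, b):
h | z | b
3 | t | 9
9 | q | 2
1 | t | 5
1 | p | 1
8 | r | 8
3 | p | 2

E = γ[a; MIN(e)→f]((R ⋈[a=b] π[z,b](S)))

Row counts bottom-up:
  R → 6
  S → 6
  π[z,b](S) → 6
  (R ⋈[a=b] π[z,b](S)) → 5
  γ[a; MIN(e)→f]((R ⋈[a=b] π[z,b](S))) → 2

|E| = 2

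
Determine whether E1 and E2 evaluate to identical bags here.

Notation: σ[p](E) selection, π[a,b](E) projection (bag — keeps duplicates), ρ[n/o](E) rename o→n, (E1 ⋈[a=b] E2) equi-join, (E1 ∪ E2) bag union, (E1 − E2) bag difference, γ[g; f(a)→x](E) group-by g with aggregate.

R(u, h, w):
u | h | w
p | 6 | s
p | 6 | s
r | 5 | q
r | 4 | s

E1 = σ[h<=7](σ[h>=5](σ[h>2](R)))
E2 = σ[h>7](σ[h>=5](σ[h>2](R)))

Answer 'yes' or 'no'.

E1 row counts bottom-up:
  R → 4
  σ[h>2](R) → 4
  σ[h>=5](σ[h>2](R)) → 3
  σ[h<=7](σ[h>=5](σ[h>2](R))) → 3
E2 row counts bottom-up:
  R → 4
  σ[h>2](R) → 4
  σ[h>=5](σ[h>2](R)) → 3
  σ[h>7](σ[h>=5](σ[h>2](R))) → 0

E1 result:
u | h | w
p | 6 | s
p | 6 | s
r | 5 | q
E2 result:
u | h | w
(0 rows)
Witness: ('p', 6, 's') appears 2× in E1 but 0× in E2.

no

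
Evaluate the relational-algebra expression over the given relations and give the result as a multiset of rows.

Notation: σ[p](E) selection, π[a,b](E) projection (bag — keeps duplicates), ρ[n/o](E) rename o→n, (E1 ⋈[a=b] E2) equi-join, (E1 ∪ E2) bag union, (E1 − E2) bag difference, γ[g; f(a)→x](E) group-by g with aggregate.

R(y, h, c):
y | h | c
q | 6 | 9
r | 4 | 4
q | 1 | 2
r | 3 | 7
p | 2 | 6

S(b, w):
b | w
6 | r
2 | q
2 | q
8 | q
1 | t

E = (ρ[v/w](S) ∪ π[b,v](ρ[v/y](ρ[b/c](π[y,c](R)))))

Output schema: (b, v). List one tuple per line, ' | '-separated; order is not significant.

Subexpression sizes:
  S → 5
  ρ[v/w](S) → 5
  R → 5
  π[y,c](R) → 5
  ρ[b/c](π[y,c](R)) → 5
  ρ[v/y](ρ[b/c](π[y,c](R))) → 5
  π[b,v](ρ[v/y](ρ[b/c](π[y,c](R)))) → 5
  (ρ[v/w](S) ∪ π[b,v](ρ[v/y](ρ[b/c](π[y,c](R))))) → 10

== RESULT ==
b | v
1 | t
2 | q
2 | q
2 | q
4 | r
6 | p
6 | r
7 | r
8 | q
9 | q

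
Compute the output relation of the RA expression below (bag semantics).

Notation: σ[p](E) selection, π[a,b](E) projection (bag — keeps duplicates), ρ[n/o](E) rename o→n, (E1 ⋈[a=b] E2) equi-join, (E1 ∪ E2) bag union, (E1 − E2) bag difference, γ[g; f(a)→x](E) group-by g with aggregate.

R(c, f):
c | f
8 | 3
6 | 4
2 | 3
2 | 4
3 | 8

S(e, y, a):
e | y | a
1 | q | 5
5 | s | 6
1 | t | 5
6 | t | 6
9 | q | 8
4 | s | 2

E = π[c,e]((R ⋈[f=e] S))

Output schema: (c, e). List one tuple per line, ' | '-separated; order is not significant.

Row counts bottom-up:
  R → 5
  S → 6
  (R ⋈[f=e] S) → 2
  π[c,e]((R ⋈[f=e] S)) → 2

== RESULT ==
c | e
2 | 4
6 | 4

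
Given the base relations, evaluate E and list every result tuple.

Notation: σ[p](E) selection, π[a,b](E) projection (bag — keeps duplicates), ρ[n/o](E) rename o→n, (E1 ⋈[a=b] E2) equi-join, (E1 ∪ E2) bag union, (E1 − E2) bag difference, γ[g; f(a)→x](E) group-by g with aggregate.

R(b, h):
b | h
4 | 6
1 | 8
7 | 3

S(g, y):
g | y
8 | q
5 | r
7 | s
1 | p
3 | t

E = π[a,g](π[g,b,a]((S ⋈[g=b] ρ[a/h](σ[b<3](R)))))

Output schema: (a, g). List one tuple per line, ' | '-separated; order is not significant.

Subexpression sizes:
  S → 5
  R → 3
  σ[b<3](R) → 1
  ρ[a/h](σ[b<3](R)) → 1
  (S ⋈[g=b] ρ[a/h](σ[b<3](R))) → 1
  π[g,b,a]((S ⋈[g=b] ρ[a/h](σ[b<3](R)))) → 1
  π[a,g](π[g,b,a]((S ⋈[g=b] ρ[a/h](σ[b<3](R))))) → 1

== RESULT ==
a | g
8 | 1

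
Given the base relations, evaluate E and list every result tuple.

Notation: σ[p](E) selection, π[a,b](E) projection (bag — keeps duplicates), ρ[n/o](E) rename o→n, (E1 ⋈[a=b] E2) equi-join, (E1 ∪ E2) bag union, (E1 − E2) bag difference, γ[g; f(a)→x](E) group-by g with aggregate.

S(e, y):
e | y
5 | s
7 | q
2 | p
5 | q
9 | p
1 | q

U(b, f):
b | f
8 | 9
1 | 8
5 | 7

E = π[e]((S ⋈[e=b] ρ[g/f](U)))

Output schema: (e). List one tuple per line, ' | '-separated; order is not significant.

Per-node cardinality:
  S → 6
  U → 3
  ρ[g/f](U) → 3
  (S ⋈[e=b] ρ[g/f](U)) → 3
  π[e]((S ⋈[e=b] ρ[g/f](U))) → 3

== RESULT ==
e
1
5
5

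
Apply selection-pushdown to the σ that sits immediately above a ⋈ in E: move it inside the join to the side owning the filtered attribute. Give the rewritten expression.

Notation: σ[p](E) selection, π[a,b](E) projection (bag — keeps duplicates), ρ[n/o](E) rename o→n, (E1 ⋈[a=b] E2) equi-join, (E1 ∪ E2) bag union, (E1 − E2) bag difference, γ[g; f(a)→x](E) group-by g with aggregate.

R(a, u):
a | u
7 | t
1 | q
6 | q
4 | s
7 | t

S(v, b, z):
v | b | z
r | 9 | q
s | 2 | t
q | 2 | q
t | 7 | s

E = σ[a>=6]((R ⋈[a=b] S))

σ filters on a, owned by the left side.
E' = (σ[a>=6](R) ⋈[a=b] S)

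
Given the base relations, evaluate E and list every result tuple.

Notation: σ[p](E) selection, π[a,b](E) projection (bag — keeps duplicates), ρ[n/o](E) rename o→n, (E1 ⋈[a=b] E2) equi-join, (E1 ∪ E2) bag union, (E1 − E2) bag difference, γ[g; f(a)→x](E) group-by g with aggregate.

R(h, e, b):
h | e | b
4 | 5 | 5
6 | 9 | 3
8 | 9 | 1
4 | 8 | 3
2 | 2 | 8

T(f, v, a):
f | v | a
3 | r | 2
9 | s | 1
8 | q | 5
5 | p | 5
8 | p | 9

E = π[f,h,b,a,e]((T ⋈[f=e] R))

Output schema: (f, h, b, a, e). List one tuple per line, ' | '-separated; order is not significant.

Stepwise |·|:
  T → 5
  R → 5
  (T ⋈[f=e] R) → 5
  π[f,h,b,a,e]((T ⋈[f=e] R)) → 5

== RESULT ==
f | h | b | a | e
5 | 4 | 5 | 5 | 5
8 | 4 | 3 | 5 | 8
8 | 4 | 3 | 9 | 8
9 | 6 | 3 | 1 | 9
9 | 8 | 1 | 1 | 9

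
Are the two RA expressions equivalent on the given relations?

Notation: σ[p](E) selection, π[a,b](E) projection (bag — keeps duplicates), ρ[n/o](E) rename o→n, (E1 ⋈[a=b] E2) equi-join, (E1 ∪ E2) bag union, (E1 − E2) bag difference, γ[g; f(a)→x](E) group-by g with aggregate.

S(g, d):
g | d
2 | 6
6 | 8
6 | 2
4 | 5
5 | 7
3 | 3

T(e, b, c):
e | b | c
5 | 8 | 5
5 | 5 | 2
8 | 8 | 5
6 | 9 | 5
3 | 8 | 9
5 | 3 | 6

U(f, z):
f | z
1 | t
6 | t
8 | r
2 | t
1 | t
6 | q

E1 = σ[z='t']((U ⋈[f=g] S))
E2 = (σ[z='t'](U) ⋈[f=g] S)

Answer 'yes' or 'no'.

E1 stepwise |·|:
  U → 6
  S → 6
  (U ⋈[f=g] S) → 5
  σ[z='t']((U ⋈[f=g] S)) → 3
E2 stepwise |·|:
  U → 6
  σ[z='t'](U) → 4
  S → 6
  (σ[z='t'](U) ⋈[f=g] S) → 3

E1 and E2 produce the same multiset:
f | z | g | d
2 | t | 2 | 6
6 | t | 6 | 2
6 | t | 6 | 8

yes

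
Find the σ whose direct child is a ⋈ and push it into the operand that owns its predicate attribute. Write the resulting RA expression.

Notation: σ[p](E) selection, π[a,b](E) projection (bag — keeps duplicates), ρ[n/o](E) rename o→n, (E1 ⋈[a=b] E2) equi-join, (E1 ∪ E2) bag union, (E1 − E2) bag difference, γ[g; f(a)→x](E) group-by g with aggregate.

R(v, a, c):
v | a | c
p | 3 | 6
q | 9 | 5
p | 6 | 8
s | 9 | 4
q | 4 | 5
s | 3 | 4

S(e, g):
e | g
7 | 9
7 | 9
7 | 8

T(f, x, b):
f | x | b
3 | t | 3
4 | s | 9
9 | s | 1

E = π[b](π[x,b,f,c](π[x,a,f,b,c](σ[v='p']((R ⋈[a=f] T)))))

σ filters on v, owned by the left side.
E' = π[b](π[x,b,f,c](π[x,a,f,b,c]((σ[v='p'](R) ⋈[a=f] T))))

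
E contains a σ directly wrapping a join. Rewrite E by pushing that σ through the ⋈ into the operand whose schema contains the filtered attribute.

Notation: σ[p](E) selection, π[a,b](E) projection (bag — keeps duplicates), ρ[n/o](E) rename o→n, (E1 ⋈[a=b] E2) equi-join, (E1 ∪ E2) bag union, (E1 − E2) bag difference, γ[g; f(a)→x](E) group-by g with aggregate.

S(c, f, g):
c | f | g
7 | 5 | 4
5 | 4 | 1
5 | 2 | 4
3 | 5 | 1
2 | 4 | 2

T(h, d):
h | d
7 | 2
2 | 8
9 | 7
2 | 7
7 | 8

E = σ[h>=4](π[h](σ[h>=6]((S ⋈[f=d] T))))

σ filters on h, owned by the right side.
E' = σ[h>=4](π[h]((S ⋈[f=d] σ[h>=6](T))))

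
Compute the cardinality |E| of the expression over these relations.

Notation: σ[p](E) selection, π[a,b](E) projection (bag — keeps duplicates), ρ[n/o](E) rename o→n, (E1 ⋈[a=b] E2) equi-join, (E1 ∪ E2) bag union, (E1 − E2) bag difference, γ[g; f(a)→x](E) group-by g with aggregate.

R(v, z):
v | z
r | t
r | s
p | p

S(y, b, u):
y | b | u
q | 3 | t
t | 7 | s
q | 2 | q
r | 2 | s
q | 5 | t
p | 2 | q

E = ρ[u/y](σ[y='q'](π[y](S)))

Subexpression sizes:
  S → 6
  π[y](S) → 6
  σ[y='q'](π[y](S)) → 3
  ρ[u/y](σ[y='q'](π[y](S))) → 3

|E| = 3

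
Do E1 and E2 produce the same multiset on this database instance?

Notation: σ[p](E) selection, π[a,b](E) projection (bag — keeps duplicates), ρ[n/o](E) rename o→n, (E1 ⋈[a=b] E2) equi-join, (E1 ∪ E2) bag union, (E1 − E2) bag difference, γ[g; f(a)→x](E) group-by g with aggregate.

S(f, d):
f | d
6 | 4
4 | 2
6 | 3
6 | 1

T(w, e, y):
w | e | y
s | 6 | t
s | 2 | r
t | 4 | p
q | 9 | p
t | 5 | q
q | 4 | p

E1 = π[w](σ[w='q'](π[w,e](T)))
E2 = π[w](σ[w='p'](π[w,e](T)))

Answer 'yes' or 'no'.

E1 row counts bottom-up:
  T → 6
  π[w,e](T) → 6
  σ[w='q'](π[w,e](T)) → 2
  π[w](σ[w='q'](π[w,e](T))) → 2
E2 row counts bottom-up:
  T → 6
  π[w,e](T) → 6
  σ[w='p'](π[w,e](T)) → 0
  π[w](σ[w='p'](π[w,e](T))) → 0

E1 result:
w
q
q
E2 result:
w
(0 rows)
Witness: ('q',) appears 2× in E1 but 0× in E2.

no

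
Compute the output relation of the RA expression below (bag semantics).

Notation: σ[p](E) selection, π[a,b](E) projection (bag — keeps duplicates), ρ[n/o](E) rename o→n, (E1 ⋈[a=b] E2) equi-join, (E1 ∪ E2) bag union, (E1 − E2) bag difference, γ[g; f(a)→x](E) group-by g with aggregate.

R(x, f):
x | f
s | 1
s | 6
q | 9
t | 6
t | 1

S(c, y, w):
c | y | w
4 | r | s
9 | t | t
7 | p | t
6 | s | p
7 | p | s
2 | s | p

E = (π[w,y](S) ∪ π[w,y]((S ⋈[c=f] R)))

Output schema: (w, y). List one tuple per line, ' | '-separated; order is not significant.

Row counts bottom-up:
  S → 6
  π[w,y](S) → 6
  S → 6
  R → 5
  (S ⋈[c=f] R) → 3
  π[w,y]((S ⋈[c=f] R)) → 3
  (π[w,y](S) ∪ π[w,y]((S ⋈[c=f] R))) → 9

== RESULT ==
w | y
p | s
p | s
p | s
p | s
s | p
s | r
t | p
t | t
t | t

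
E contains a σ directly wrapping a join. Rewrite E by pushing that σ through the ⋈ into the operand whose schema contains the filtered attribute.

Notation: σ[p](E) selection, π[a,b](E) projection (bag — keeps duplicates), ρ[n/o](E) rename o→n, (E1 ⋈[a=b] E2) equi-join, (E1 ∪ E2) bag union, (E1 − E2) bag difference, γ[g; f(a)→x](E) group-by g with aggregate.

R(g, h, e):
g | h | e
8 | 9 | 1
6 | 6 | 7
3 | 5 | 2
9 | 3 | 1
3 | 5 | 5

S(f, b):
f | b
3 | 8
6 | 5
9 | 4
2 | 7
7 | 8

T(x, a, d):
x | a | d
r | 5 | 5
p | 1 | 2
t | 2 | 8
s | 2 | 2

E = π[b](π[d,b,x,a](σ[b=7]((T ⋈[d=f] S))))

σ filters on b, owned by the right side.
E' = π[b](π[d,b,x,a]((T ⋈[d=f] σ[b=7](S))))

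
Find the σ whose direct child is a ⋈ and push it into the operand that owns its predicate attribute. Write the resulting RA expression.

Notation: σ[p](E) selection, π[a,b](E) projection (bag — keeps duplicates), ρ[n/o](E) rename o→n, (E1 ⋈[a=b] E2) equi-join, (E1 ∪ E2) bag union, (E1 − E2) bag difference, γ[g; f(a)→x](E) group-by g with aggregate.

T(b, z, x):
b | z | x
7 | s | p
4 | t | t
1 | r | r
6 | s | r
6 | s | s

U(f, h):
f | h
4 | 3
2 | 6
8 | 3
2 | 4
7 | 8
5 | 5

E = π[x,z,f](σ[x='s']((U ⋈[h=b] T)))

σ filters on x, owned by the right side.
E' = π[x,z,f]((U ⋈[h=b] σ[x='s'](T)))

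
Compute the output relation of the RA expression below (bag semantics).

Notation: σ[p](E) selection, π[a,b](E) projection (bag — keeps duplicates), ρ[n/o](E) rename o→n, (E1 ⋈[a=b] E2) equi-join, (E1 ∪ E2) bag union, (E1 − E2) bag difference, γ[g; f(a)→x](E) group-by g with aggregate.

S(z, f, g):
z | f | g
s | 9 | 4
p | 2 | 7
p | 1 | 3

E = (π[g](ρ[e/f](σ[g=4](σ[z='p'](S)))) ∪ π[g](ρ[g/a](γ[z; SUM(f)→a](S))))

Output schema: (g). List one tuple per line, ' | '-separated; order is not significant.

Stepwise |·|:
  S → 3
  σ[z='p'](S) → 2
  σ[g=4](σ[z='p'](S)) → 0
  ρ[e/f](σ[g=4](σ[z='p'](S))) → 0
  π[g](ρ[e/f](σ[g=4](σ[z='p'](S)))) → 0
  S → 3
  γ[z; SUM(f)→a](S) → 2
  ρ[g/a](γ[z; SUM(f)→a](S)) → 2
  π[g](ρ[g/a](γ[z; SUM(f)→a](S))) → 2
  (π[g](ρ[e/f](σ[g=4](σ[z='p'](S)))) ∪ π[g](ρ[g/a](γ[z; SUM(f)→a](S)))) → 2

== RESULT ==
g
3
9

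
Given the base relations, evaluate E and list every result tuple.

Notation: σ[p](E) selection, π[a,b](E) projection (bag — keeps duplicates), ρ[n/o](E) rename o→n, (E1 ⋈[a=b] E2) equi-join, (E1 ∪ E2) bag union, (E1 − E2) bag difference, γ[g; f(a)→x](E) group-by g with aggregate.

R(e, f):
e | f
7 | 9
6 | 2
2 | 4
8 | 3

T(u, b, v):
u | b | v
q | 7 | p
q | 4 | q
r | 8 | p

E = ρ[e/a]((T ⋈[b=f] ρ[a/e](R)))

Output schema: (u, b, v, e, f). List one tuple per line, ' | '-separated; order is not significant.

Stepwise |·|:
  T → 3
  R → 4
  ρ[a/e](R) → 4
  (T ⋈[b=f] ρ[a/e](R)) → 1
  ρ[e/a]((T ⋈[b=f] ρ[a/e](R))) → 1

== RESULT ==
u | b | v | e | f
q | 4 | q | 2 | 4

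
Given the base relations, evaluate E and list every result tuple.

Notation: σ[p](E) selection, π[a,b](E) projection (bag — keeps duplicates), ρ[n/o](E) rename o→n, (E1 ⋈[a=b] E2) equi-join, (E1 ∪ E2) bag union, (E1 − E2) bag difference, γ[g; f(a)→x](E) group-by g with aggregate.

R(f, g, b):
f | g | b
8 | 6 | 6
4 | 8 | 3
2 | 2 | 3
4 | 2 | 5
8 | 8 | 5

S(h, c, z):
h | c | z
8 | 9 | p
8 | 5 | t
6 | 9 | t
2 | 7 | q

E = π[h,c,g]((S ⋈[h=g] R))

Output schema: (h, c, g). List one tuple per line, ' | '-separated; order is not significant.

Subexpression sizes:
  S → 4
  R → 5
  (S ⋈[h=g] R) → 7
  π[h,c,g]((S ⋈[h=g] R)) → 7

== RESULT ==
h | c | g
2 | 7 | 2
2 | 7 | 2
6 | 9 | 6
8 | 5 | 8
8 | 5 | 8
8 | 9 | 8
8 | 9 | 8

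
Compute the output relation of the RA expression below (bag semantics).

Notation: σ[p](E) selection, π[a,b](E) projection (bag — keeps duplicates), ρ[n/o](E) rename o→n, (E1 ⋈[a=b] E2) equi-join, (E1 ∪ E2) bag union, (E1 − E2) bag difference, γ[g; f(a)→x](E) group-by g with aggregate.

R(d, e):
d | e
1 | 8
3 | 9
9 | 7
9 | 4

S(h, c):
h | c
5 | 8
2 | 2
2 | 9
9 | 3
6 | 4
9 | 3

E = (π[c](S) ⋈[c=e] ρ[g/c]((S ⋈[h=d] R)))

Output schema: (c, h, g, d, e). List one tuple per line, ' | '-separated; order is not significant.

Row counts bottom-up:
  S → 6
  π[c](S) → 6
  S → 6
  R → 4
  (S ⋈[h=d] R) → 4
  ρ[g/c]((S ⋈[h=d] R)) → 4
  (π[c](S) ⋈[c=e] ρ[g/c]((S ⋈[h=d] R))) → 2

== RESULT ==
c | h | g | d | e
4 | 9 | 3 | 9 | 4
4 | 9 | 3 | 9 | 4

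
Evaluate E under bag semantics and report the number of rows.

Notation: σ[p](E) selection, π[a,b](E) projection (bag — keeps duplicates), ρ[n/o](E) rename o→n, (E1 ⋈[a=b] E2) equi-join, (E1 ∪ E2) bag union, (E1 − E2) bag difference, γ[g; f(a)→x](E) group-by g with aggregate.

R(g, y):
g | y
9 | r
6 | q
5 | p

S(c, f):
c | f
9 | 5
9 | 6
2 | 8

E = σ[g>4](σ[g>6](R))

Stepwise |·|:
  R → 3
  σ[g>6](R) → 1
  σ[g>4](σ[g>6](R)) → 1

|E| = 1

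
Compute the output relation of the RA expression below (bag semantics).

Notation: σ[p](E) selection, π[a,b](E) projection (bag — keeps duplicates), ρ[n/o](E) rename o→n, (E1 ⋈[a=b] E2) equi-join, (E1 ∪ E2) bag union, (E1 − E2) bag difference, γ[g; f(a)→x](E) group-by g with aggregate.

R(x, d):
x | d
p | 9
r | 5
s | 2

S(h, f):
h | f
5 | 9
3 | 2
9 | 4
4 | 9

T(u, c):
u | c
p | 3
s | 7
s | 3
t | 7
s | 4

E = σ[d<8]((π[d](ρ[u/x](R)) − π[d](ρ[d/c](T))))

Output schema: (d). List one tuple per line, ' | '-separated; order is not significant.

Subexpression sizes:
  R → 3
  ρ[u/x](R) → 3
  π[d](ρ[u/x](R)) → 3
  T → 5
  ρ[d/c](T) → 5
  π[d](ρ[d/c](T)) → 5
  (π[d](ρ[u/x](R)) − π[d](ρ[d/c](T))) → 3
  σ[d<8]((π[d](ρ[u/x](R)) − π[d](ρ[d/c](T)))) → 2

== RESULT ==
d
2
5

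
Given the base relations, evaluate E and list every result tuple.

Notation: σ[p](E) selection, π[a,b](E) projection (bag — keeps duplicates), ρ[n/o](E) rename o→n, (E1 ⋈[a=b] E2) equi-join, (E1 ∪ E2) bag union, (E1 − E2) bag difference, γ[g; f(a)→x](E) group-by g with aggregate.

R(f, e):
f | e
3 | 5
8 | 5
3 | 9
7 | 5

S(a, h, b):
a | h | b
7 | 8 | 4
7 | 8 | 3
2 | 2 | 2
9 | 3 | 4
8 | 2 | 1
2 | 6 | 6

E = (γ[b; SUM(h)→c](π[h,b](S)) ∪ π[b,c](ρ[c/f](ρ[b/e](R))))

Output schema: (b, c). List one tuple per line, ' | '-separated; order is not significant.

Row counts bottom-up:
  S → 6
  π[h,b](S) → 6
  γ[b; SUM(h)→c](π[h,b](S)) → 5
  R → 4
  ρ[b/e](R) → 4
  ρ[c/f](ρ[b/e](R)) → 4
  π[b,c](ρ[c/f](ρ[b/e](R))) → 4
  (γ[b; SUM(h)→c](π[h,b](S)) ∪ π[b,c](ρ[c/f](ρ[b/e](R)))) → 9

== RESULT ==
b | c
1 | 2
2 | 2
3 | 8
4 | 11
5 | 3
5 | 7
5 | 8
6 | 6
9 | 3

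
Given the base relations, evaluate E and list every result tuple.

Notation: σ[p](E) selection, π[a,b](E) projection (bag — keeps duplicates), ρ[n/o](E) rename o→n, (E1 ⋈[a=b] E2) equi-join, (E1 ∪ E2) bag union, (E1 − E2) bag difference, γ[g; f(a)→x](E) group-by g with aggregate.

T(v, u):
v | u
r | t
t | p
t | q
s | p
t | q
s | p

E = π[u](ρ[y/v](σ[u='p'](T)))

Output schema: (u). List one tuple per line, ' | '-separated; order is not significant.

Per-node cardinality:
  T → 6
  σ[u='p'](T) → 3
  ρ[y/v](σ[u='p'](T)) → 3
  π[u](ρ[y/v](σ[u='p'](T))) → 3

== RESULT ==
u
p
p
p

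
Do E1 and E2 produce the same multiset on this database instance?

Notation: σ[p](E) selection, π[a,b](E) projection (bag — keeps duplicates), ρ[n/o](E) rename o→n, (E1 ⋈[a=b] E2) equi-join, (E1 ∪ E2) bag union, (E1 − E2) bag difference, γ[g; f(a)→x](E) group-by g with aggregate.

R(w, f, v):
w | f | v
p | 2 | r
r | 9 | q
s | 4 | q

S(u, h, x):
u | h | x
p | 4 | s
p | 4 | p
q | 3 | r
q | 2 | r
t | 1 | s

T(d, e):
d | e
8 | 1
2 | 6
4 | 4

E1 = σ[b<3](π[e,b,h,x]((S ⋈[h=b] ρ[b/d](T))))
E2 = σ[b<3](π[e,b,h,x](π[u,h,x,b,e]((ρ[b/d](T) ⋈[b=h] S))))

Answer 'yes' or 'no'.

E1 row counts bottom-up:
  S → 5
  T → 3
  ρ[b/d](T) → 3
  (S ⋈[h=b] ρ[b/d](T)) → 3
  π[e,b,h,x]((S ⋈[h=b] ρ[b/d](T))) → 3
  σ[b<3](π[e,b,h,x]((S ⋈[h=b] ρ[b/d](T)))) → 1
E2 row counts bottom-up:
  T → 3
  ρ[b/d](T) → 3
  S → 5
  (ρ[b/d](T) ⋈[b=h] S) → 3
  π[u,h,x,b,e]((ρ[b/d](T) ⋈[b=h] S)) → 3
  π[e,b,h,x](π[u,h,x,b,e]((ρ[b/d](T) ⋈[b=h] S))) → 3
  σ[b<3](π[e,b,h,x](π[u,h,x,b,e]((ρ[b/d](T) ⋈[b=h] S)))) → 1

E1 and E2 produce the same multiset:
e | b | h | x
6 | 2 | 2 | r

yes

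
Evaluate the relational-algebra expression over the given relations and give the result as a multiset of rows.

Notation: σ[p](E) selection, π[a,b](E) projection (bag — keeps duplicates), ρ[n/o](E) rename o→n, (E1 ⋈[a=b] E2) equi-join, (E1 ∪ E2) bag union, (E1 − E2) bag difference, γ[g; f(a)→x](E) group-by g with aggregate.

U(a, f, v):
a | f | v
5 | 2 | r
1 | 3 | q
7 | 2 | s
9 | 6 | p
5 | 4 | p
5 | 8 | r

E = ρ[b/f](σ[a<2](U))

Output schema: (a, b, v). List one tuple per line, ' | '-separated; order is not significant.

Per-node cardinality:
  U → 6
  σ[a<2](U) → 1
  ρ[b/f](σ[a<2](U)) → 1

== RESULT ==
a | b | v
1 | 3 | q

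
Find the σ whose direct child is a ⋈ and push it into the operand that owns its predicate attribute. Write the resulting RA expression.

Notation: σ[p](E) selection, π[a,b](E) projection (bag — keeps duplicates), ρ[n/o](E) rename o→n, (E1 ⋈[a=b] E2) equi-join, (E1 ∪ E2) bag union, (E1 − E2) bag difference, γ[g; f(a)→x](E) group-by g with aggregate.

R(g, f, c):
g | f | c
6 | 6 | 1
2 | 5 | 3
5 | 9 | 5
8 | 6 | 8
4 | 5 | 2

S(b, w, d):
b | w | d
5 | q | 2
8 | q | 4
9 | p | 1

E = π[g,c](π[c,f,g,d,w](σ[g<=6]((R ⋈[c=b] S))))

σ filters on g, owned by the left side.
E' = π[g,c](π[c,f,g,d,w]((σ[g<=6](R) ⋈[c=b] S)))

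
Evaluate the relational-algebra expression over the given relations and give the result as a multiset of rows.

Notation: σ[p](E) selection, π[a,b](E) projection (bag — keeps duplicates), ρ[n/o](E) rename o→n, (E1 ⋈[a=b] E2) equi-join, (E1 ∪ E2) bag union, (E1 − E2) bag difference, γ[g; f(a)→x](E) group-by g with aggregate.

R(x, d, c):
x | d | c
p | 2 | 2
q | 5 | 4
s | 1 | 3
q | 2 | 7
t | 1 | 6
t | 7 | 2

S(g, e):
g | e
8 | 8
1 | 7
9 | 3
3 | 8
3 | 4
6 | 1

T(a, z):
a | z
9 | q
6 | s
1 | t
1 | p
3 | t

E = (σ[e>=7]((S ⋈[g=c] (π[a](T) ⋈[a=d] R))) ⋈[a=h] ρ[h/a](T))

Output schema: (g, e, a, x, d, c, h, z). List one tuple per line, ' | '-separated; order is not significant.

Subexpression sizes:
  S → 6
  T → 5
  π[a](T) → 5
  R → 6
  (π[a](T) ⋈[a=d] R) → 4
  (S ⋈[g=c] (π[a](T) ⋈[a=d] R)) → 6
  σ[e>=7]((S ⋈[g=c] (π[a](T) ⋈[a=d] R))) → 2
  T → 5
  ρ[h/a](T) → 5
  (σ[e>=7]((S ⋈[g=c] (π[a](T) ⋈[a=d] R))) ⋈[a=h] ρ[h/a](T)) → 4

== RESULT ==
g | e | a | x | d | c | h | z
3 | 8 | 1 | s | 1 | 3 | 1 | p
3 | 8 | 1 | s | 1 | 3 | 1 | p
3 | 8 | 1 | s | 1 | 3 | 1 | t
3 | 8 | 1 | s | 1 | 3 | 1 | t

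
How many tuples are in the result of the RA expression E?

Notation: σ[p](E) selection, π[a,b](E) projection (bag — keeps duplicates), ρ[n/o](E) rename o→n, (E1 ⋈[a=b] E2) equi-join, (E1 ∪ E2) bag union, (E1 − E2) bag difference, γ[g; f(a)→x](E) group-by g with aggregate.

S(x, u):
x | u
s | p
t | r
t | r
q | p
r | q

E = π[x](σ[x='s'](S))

Per-node cardinality:
  S → 5
  σ[x='s'](S) → 1
  π[x](σ[x='s'](S)) → 1

|E| = 1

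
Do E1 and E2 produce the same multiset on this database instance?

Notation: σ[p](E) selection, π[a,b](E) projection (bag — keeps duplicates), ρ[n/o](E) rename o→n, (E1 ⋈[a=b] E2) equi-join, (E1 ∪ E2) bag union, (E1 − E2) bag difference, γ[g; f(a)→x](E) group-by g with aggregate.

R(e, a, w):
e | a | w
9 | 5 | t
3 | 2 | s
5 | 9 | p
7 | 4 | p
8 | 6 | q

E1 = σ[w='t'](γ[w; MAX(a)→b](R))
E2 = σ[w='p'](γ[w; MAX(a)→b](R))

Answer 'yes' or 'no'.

E1 subexpression sizes:
  R → 5
  γ[w; MAX(a)→b](R) → 4
  σ[w='t'](γ[w; MAX(a)→b](R)) → 1
E2 subexpression sizes:
  R → 5
  γ[w; MAX(a)→b](R) → 4
  σ[w='p'](γ[w; MAX(a)→b](R)) → 1

E1 result:
w | b
t | 5
E2 result:
w | b
p | 9
Witness: ('p', 9) appears 0× in E1 but 1× in E2.

no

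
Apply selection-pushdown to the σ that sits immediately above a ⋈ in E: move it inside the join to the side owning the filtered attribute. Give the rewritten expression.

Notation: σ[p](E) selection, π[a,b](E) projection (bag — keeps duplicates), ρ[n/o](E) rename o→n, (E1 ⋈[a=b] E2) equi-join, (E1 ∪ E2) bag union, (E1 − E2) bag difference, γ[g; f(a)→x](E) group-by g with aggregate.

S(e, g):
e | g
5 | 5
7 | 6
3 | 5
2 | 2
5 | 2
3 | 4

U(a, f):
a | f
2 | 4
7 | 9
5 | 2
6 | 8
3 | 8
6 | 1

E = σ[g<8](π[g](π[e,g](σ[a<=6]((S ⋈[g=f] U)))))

σ filters on a, owned by the right side.
E' = σ[g<8](π[g](π[e,g]((S ⋈[g=f] σ[a<=6](U)))))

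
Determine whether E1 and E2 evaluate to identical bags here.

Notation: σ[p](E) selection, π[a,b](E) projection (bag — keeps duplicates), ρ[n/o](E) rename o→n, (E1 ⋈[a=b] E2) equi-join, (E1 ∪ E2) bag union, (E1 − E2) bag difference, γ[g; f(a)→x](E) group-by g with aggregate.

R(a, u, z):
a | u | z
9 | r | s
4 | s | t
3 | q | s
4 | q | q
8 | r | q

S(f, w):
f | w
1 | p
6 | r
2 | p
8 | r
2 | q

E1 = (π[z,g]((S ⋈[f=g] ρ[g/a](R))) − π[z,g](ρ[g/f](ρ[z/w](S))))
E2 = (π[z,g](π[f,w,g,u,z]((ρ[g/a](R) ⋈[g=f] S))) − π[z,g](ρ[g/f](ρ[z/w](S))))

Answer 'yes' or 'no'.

E1 row counts bottom-up:
  S → 5
  R → 5
  ρ[g/a](R) → 5
  (S ⋈[f=g] ρ[g/a](R)) → 1
  π[z,g]((S ⋈[f=g] ρ[g/a](R))) → 1
  S → 5
  ρ[z/w](S) → 5
  ρ[g/f](ρ[z/w](S)) → 5
  π[z,g](ρ[g/f](ρ[z/w](S))) → 5
  (π[z,g]((S ⋈[f=g] ρ[g/a](R))) − π[z,g](ρ[g/f](ρ[z/w](S)))) → 1
E2 row counts bottom-up:
  R → 5
  ρ[g/a](R) → 5
  S → 5
  (ρ[g/a](R) ⋈[g=f] S) → 1
  π[f,w,g,u,z]((ρ[g/a](R) ⋈[g=f] S)) → 1
  π[z,g](π[f,w,g,u,z]((ρ[g/a](R) ⋈[g=f] S))) → 1
  S → 5
  ρ[z/w](S) → 5
  ρ[g/f](ρ[z/w](S)) → 5
  π[z,g](ρ[g/f](ρ[z/w](S))) → 5
  (π[z,g](π[f,w,g,u,z]((ρ[g/a](R) ⋈[g=f] S))) − π[z,g](ρ[g/f](ρ[z/w](S)))) → 1

E1 and E2 produce the same multiset:
z | g
q | 8

yes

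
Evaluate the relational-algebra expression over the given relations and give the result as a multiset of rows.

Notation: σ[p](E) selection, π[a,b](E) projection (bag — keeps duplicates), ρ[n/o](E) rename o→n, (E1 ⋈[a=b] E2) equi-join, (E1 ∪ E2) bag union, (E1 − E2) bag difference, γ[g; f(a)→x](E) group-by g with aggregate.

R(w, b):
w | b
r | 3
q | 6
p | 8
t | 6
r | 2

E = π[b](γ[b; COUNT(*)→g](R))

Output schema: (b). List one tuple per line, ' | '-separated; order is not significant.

Row counts bottom-up:
  R → 5
  γ[b; COUNT(*)→g](R) → 4
  π[b](γ[b; COUNT(*)→g](R)) → 4

== RESULT ==
b
2
3
6
8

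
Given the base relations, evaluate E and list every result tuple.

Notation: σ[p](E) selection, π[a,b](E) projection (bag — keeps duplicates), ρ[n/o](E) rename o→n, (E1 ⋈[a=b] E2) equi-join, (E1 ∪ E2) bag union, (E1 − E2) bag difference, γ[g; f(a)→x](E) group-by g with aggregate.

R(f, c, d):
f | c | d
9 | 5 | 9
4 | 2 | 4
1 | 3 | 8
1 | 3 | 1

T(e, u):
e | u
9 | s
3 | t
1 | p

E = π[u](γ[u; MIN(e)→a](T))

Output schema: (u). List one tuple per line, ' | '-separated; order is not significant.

Subexpression sizes:
  T → 3
  γ[u; MIN(e)→a](T) → 3
  π[u](γ[u; MIN(e)→a](T)) → 3

== RESULT ==
u
p
s
t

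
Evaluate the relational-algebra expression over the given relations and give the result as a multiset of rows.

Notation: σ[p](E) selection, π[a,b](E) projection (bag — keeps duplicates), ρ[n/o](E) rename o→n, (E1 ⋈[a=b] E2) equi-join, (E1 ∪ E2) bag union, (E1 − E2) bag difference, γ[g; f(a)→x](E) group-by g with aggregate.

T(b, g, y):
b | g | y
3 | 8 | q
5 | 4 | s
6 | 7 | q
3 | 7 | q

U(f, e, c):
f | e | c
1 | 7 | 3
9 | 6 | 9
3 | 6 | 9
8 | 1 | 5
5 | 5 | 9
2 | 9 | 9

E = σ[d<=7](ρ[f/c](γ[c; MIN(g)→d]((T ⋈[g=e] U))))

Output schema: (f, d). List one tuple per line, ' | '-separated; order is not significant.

Row counts bottom-up:
  T → 4
  U → 6
  (T ⋈[g=e] U) → 2
  γ[c; MIN(g)→d]((T ⋈[g=e] U)) → 1
  ρ[f/c](γ[c; MIN(g)→d]((T ⋈[g=e] U))) → 1
  σ[d<=7](ρ[f/c](γ[c; MIN(g)→d]((T ⋈[g=e] U)))) → 1

== RESULT ==
f | d
3 | 7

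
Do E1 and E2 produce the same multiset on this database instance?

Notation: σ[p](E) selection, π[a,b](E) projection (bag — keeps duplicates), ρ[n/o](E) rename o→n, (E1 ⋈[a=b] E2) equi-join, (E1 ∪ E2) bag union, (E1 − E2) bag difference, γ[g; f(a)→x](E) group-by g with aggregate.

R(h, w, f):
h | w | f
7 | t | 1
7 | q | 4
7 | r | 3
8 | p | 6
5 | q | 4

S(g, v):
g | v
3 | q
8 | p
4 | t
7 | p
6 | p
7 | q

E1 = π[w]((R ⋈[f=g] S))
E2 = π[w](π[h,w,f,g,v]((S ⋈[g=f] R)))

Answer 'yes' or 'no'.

E1 subexpression sizes:
  R → 5
  S → 6
  (R ⋈[f=g] S) → 4
  π[w]((R ⋈[f=g] S)) → 4
E2 subexpression sizes:
  S → 6
  R → 5
  (S ⋈[g=f] R) → 4
  π[h,w,f,g,v]((S ⋈[g=f] R)) → 4
  π[w](π[h,w,f,g,v]((S ⋈[g=f] R))) → 4

E1 and E2 produce the same multiset:
w
p
q
q
r

yes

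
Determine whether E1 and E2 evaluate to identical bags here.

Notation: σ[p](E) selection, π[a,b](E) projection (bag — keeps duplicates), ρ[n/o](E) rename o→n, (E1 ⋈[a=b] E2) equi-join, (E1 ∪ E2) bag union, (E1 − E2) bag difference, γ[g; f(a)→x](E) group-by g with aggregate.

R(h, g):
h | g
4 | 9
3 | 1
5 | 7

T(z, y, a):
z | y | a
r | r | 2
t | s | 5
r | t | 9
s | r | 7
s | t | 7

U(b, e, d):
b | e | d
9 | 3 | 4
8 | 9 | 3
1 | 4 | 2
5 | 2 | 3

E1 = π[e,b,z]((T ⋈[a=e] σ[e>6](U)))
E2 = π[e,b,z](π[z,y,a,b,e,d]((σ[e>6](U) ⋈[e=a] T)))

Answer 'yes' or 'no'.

E1 row counts bottom-up:
  T → 5
  U → 4
  σ[e>6](U) → 1
  (T ⋈[a=e] σ[e>6](U)) → 1
  π[e,b,z]((T ⋈[a=e] σ[e>6](U))) → 1
E2 row counts bottom-up:
  U → 4
  σ[e>6](U) → 1
  T → 5
  (σ[e>6](U) ⋈[e=a] T) → 1
  π[z,y,a,b,e,d]((σ[e>6](U) ⋈[e=a] T)) → 1
  π[e,b,z](π[z,y,a,b,e,d]((σ[e>6](U) ⋈[e=a] T))) → 1

E1 and E2 produce the same multiset:
e | b | z
9 | 8 | r

yes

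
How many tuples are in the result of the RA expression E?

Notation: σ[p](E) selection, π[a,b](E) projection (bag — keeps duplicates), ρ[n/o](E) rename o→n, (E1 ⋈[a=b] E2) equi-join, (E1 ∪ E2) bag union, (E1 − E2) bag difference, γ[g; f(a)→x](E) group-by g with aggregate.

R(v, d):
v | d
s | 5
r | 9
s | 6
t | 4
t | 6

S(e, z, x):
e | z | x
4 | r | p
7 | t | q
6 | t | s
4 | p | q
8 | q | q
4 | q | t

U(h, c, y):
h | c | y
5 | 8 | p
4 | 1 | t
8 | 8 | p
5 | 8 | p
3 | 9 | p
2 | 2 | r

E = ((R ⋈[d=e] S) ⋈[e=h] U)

Stepwise |·|:
  R → 5
  S → 6
  (R ⋈[d=e] S) → 5
  U → 6
  ((R ⋈[d=e] S) ⋈[e=h] U) → 3

|E| = 3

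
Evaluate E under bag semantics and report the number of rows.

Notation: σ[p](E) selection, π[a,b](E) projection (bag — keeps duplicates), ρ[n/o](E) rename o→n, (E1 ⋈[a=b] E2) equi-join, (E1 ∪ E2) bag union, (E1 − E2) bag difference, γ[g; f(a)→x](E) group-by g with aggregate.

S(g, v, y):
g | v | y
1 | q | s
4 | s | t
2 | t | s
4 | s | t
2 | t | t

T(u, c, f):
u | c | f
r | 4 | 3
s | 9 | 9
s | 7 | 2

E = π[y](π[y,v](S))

Per-node cardinality:
  S → 5
  π[y,v](S) → 5
  π[y](π[y,v](S)) → 5

|E| = 5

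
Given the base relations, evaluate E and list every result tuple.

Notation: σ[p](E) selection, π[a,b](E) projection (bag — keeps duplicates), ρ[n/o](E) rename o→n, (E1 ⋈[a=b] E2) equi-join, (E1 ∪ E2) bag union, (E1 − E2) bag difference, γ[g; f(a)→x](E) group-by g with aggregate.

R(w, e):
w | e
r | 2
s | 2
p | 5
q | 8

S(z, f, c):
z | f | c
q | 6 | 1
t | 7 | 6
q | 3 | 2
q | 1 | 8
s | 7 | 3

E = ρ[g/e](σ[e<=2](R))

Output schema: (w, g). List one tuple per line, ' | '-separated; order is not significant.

Per-node cardinality:
  R → 4
  σ[e<=2](R) → 2
  ρ[g/e](σ[e<=2](R)) → 2

== RESULT ==
w | g
r | 2
s | 2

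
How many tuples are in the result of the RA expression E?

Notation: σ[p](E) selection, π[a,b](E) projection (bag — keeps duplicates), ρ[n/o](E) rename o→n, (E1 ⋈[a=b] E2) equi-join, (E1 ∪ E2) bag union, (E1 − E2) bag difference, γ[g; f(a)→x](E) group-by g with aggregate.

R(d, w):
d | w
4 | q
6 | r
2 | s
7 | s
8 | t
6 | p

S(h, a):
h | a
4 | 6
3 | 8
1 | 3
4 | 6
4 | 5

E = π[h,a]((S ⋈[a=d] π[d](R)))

Row counts bottom-up:
  S → 5
  R → 6
  π[d](R) → 6
  (S ⋈[a=d] π[d](R)) → 5
  π[h,a]((S ⋈[a=d] π[d](R))) → 5

|E| = 5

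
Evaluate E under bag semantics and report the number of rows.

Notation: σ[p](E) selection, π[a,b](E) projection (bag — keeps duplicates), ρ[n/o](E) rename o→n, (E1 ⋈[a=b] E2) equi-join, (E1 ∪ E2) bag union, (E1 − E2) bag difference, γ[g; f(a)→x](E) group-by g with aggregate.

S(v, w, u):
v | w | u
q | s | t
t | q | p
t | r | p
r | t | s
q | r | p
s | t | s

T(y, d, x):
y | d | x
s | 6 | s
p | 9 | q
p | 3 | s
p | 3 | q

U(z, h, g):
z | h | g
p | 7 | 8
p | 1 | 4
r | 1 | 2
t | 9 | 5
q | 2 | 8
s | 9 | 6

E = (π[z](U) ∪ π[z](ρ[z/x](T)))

Per-node cardinality:
  U → 6
  π[z](U) → 6
  T → 4
  ρ[z/x](T) → 4
  π[z](ρ[z/x](T)) → 4
  (π[z](U) ∪ π[z](ρ[z/x](T))) → 10

|E| = 10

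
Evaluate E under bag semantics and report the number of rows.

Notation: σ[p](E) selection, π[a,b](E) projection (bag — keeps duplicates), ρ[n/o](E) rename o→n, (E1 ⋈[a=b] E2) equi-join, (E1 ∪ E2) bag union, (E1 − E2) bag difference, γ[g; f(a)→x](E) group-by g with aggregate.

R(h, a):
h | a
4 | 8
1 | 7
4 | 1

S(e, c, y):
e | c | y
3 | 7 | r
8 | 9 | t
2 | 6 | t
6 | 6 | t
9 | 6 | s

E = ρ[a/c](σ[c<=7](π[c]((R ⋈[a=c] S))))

Per-node cardinality:
  R → 3
  S → 5
  (R ⋈[a=c] S) → 1
  π[c]((R ⋈[a=c] S)) → 1
  σ[c<=7](π[c]((R ⋈[a=c] S))) → 1
  ρ[a/c](σ[c<=7](π[c]((R ⋈[a=c] S)))) → 1

|E| = 1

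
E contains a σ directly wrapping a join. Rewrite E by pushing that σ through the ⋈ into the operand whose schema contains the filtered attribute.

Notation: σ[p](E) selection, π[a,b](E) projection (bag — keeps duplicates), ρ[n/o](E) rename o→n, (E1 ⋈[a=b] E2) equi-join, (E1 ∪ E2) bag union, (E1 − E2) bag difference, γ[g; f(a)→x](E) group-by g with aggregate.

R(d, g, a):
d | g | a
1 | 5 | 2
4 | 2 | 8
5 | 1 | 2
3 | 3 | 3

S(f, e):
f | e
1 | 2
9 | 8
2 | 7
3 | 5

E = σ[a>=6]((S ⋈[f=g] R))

σ filters on a, owned by the right side.
E' = (S ⋈[f=g] σ[a>=6](R))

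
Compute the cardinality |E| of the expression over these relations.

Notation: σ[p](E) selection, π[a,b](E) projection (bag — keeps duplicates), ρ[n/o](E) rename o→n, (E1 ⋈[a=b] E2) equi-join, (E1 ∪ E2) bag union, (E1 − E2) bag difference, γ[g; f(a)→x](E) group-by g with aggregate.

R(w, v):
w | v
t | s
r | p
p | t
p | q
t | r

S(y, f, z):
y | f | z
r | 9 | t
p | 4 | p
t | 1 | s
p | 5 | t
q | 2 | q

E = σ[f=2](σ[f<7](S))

Stepwise |·|:
  S → 5
  σ[f<7](S) → 4
  σ[f=2](σ[f<7](S)) → 1

|E| = 1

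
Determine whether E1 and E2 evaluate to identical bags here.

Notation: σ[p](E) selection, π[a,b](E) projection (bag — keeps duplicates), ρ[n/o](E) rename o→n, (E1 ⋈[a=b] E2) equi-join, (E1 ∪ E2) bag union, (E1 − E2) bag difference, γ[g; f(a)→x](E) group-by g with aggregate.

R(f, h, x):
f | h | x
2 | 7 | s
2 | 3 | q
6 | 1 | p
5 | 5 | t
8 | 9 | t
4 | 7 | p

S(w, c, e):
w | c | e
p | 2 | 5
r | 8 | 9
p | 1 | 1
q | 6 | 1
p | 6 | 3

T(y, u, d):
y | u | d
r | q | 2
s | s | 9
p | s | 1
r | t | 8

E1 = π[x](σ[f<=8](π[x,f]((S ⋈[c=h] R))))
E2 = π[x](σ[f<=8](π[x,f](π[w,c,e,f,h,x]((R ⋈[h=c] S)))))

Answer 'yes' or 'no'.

E1 per-node cardinality:
  S → 5
  R → 6
  (S ⋈[c=h] R) → 1
  π[x,f]((S ⋈[c=h] R)) → 1
  σ[f<=8](π[x,f]((S ⋈[c=h] R))) → 1
  π[x](σ[f<=8](π[x,f]((S ⋈[c=h] R)))) → 1
E2 per-node cardinality:
  R → 6
  S → 5
  (R ⋈[h=c] S) → 1
  π[w,c,e,f,h,x]((R ⋈[h=c] S)) → 1
  π[x,f](π[w,c,e,f,h,x]((R ⋈[h=c] S))) → 1
  σ[f<=8](π[x,f](π[w,c,e,f,h,x]((R ⋈[h=c] S)))) → 1
  π[x](σ[f<=8](π[x,f](π[w,c,e,f,h,x]((R ⋈[h=c] S))))) → 1

E1 and E2 produce the same multiset:
x
p

yes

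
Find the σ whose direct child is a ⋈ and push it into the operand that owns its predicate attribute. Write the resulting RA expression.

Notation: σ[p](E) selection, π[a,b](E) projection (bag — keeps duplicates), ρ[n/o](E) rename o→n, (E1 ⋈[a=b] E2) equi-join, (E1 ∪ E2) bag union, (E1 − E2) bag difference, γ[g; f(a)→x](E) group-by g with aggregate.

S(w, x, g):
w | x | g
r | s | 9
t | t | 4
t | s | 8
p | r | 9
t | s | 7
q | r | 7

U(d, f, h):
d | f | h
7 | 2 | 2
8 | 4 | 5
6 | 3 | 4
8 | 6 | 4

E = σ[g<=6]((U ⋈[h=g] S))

σ filters on g, owned by the right side.
E' = (U ⋈[h=g] σ[g<=6](S))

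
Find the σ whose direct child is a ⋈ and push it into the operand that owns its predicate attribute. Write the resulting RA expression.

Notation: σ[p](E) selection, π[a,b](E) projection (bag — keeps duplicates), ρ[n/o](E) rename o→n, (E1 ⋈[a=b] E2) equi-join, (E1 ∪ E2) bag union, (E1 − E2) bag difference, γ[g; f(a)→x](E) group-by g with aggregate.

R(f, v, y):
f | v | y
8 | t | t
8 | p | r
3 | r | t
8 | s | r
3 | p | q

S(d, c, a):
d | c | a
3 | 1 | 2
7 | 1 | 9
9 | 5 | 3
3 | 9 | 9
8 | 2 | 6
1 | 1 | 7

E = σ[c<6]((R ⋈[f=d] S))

σ filters on c, owned by the right side.
E' = (R ⋈[f=d] σ[c<6](S))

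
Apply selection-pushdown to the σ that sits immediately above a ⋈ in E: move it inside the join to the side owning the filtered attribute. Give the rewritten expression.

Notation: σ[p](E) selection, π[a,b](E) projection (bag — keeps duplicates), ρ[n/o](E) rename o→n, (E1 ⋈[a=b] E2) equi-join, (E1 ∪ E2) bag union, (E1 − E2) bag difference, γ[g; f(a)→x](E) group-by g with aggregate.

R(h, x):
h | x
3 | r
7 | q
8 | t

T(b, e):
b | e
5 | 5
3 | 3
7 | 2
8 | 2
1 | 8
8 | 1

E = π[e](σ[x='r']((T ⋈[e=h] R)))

σ filters on x, owned by the right side.
E' = π[e]((T ⋈[e=h] σ[x='r'](R)))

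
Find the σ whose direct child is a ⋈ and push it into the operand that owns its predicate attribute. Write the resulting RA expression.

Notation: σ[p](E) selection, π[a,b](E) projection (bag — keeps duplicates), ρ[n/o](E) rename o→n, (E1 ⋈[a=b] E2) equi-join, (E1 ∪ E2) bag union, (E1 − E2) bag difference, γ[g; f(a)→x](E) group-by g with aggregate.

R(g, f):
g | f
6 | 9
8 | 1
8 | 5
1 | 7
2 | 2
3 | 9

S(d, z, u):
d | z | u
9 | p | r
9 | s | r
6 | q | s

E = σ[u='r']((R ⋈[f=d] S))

σ filters on u, owned by the right side.
E' = (R ⋈[f=d] σ[u='r'](S))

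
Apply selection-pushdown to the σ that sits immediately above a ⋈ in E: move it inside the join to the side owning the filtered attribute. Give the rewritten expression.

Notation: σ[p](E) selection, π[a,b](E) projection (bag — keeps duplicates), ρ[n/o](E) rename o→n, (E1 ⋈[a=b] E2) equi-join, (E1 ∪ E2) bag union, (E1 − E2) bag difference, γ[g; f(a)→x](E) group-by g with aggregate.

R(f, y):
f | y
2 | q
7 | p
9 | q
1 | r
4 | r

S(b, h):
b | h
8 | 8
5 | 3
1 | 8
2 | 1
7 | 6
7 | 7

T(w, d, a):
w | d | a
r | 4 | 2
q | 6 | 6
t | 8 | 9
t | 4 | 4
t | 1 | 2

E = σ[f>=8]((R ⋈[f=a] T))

σ filters on f, owned by the left side.
E' = (σ[f>=8](R) ⋈[f=a] T)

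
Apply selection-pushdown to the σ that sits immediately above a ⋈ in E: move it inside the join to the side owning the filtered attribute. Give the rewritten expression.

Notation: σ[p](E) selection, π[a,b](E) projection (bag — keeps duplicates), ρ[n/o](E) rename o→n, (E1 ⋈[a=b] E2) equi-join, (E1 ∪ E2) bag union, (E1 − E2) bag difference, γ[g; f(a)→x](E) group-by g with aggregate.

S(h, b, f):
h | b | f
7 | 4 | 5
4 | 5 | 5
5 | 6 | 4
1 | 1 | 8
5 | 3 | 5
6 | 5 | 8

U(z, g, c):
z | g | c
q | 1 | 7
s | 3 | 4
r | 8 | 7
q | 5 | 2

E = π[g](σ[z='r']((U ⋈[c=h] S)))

σ filters on z, owned by the left side.
E' = π[g]((σ[z='r'](U) ⋈[c=h] S))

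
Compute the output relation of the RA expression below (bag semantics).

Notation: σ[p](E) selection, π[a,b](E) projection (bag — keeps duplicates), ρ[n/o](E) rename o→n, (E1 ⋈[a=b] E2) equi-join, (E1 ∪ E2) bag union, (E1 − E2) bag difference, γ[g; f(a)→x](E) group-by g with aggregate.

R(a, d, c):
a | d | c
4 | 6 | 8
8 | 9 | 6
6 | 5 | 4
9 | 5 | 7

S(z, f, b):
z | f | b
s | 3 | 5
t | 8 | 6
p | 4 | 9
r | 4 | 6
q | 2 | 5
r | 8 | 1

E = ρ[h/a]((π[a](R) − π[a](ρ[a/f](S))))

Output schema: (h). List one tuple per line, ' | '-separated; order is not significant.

Subexpression sizes:
  R → 4
  π[a](R) → 4
  S → 6
  ρ[a/f](S) → 6
  π[a](ρ[a/f](S)) → 6
  (π[a](R) − π[a](ρ[a/f](S))) → 2
  ρ[h/a]((π[a](R) − π[a](ρ[a/f](S)))) → 2

== RESULT ==
h
6
9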